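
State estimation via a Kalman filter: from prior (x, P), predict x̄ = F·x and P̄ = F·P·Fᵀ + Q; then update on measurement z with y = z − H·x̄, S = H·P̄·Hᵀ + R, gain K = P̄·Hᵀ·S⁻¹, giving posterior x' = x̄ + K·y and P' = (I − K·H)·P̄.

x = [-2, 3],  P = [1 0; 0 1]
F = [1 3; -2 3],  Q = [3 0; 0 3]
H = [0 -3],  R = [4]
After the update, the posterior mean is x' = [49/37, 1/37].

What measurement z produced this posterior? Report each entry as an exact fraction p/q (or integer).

z = [1]

x̄ = F·x = [7, 13]
P̄ = F·P·Fᵀ + Q = [13 7; 7 16]
S = H·P̄·Hᵀ + R = [148]
K = P̄·Hᵀ·S⁻¹ = [-21/148; -12/37]
x' − x̄ = [-210/37, -480/37] = K·y
y = (KᵀK)⁻¹·Kᵀ·(x' − x̄) = [40]
z = y + H·x̄ = [40] + [-39] = [1]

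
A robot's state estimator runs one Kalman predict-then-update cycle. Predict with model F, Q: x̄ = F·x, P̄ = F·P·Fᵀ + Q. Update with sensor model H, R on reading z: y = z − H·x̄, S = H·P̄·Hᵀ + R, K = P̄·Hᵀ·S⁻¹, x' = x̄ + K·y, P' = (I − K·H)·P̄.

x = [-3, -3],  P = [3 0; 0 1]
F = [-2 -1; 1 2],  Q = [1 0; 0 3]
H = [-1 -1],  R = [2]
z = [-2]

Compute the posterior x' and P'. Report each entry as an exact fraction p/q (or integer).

x' = [51/5, -43/5]
P' = [52/5 -46/5; -46/5 48/5]

x̄ = F·x = [9, -9]
P̄ = F·P·Fᵀ + Q = [14 -8; -8 10]
y = z − H·x̄ = [-2]
S = H·P̄·Hᵀ + R = [10]
K = P̄·Hᵀ·S⁻¹ = [-3/5; -1/5]
x' = x̄ + K·y = [51/5, -43/5]
P' = (I − K·H)·P̄ = [52/5 -46/5; -46/5 48/5]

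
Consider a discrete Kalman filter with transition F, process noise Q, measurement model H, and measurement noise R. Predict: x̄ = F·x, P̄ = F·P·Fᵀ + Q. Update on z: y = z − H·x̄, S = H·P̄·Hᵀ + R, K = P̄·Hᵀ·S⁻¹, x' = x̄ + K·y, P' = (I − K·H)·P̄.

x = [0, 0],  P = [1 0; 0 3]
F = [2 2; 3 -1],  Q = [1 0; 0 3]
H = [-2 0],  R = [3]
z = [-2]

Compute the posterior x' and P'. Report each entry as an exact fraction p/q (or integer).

x' = [68/71, 0]
P' = [51/71 0; 0 15]

x̄ = F·x = [0, 0]
P̄ = F·P·Fᵀ + Q = [17 0; 0 15]
y = z − H·x̄ = [-2]
S = H·P̄·Hᵀ + R = [71]
K = P̄·Hᵀ·S⁻¹ = [-34/71; 0]
x' = x̄ + K·y = [68/71, 0]
P' = (I − K·H)·P̄ = [51/71 0; 0 15]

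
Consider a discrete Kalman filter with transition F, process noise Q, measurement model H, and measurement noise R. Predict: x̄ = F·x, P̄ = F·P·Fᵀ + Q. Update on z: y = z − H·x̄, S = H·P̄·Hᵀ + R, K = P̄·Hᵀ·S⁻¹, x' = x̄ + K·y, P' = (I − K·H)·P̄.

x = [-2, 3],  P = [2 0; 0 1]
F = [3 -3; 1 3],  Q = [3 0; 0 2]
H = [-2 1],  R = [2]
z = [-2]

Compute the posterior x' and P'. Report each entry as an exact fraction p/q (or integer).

x̄ = F·x = [-15, 7]
P̄ = F·P·Fᵀ + Q = [30 -3; -3 13]
y = z − H·x̄ = [-39]
S = H·P̄·Hᵀ + R = [147]
K = P̄·Hᵀ·S⁻¹ = [-3/7; 19/147]
x' = x̄ + K·y = [12/7, 96/49]
P' = (I − K·H)·P̄ = [3 36/7; 36/7 1550/147]

x' = [12/7, 96/49]
P' = [3 36/7; 36/7 1550/147]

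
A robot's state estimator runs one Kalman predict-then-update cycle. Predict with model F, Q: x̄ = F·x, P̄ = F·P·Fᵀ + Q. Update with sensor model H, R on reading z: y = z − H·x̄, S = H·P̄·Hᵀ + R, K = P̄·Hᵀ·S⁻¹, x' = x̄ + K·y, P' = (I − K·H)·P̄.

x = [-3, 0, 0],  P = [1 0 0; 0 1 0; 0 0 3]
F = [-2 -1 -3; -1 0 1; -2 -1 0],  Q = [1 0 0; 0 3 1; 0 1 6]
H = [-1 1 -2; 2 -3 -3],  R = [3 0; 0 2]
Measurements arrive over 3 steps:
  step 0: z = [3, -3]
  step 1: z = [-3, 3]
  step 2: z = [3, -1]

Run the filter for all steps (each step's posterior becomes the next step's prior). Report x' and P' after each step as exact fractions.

step 0: x̄ = F·x = [6, 3, 6]
step 0: P̄ = F·P·Fᵀ + Q = [33 -7 5; -7 7 3; 5 3 11]
step 0: y = z − H·x̄ = [18, 12]
step 0: S = H·P̄·Hᵀ + R = [109 -52; -52 374]
step 0: K = P̄·Hᵀ·S⁻¹ = [-7478/19031 2624/19031; 352/19031 -2190/19031; -5320/19031 -2368/19031]
step 0: x' = x̄ + K·y = [11070/19031, 37149/19031, -9990/19031]
step 0: P' = (I − K·H)·P̄ = [65195/19031 42063/19031 -349/19031; 42063/19031 34041/19031 -4539/19031; -349/19031 -4539/19031 5885/19031]
step 1: x̄ = F·x = [-29319/19031, -21060/19031, -59289/19031]
step 1: P̄ = F·P·Fᵀ + Q = [503647/19031 158988/19031 447362/19031; 158988/19031 128871/19031 196721/19031; 447362/19031 196721/19031 577259/19031]
step 1: y = z − H·x̄ = [-183930/19031, -125316/19031]
step 1: S = H·P̄·Hᵀ + R = [3683235/19031 3007388/19031; 3007388/19031 4672598/19031]
step 1: K = P̄·Hᵀ·S⁻¹ = [-88010963/214541903 19374112/214541903; 56389/214541903 -30285034/214541903; -59732827/214541903 -27085114/214541903]
step 1: x' = x̄ + K·y = [392507811/214541903, -38538426/214541903, 87272457/214541903]
step 1: P' = (I − K·H)·P̄ = [772484164/214541903 504199337/214541903 -2125969/214541903; 504199337/214541903 405671444/214541903 -49348530/214541903; -2125969/214541903 -49348530/214541903 65987960/214541903]
step 2: x̄ = F·x = [-1008294567/214541903, -305235354/214541903, -746477196/214541903]
step 2: P̄ = F·P·Fᵀ + Q = [5999236183/214541903 1898426346/214541903 5351604044/214541903; 1898426346/214541903 1486349771/214541903 2317310036/214541903; 5351604044/214541903 2317310036/214541903 6799656866/214541903]
step 2: y = z − H·x̄ = [-1552387896/214541903, -1353090419/214541903]
step 2: S = H·P̄·Hᵀ + R = [43668162467/214541903 35432877311/214541903; 35432877311/214541903 53711304239/214541903]
step 2: K = P̄·Hᵀ·S⁻¹ = [-2095698750577/5080523431764 460113736369/5080523431764; -2969678119/2540261715882 -358149009071/2540261715882; -707407531177/2540261715882 -320677596611/2540261715882]
step 2: x' = x̄ + K·y = [-11614991072569/5080523431764, -1333816820785/2540261715882, -1697434231657/2540261715882]
step 2: P' = (I − K·H)·P̄ = [18371012095621/5080523431764 5994185609371/2540261715882 -23886156287/2540261715882; 5994185609371/2540261715882 2409176011045/1270130857941 -291731138231/1270130857941; -23886156287/2540261715882 -291731138231/1270130857941 390661618339/1270130857941]

step 0: x' = [11070/19031, 37149/19031, -9990/19031], P' = [65195/19031 42063/19031 -349/19031; 42063/19031 34041/19031 -4539/19031; -349/19031 -4539/19031 5885/19031]
step 1: x' = [392507811/214541903, -38538426/214541903, 87272457/214541903], P' = [772484164/214541903 504199337/214541903 -2125969/214541903; 504199337/214541903 405671444/214541903 -49348530/214541903; -2125969/214541903 -49348530/214541903 65987960/214541903]
step 2: x' = [-11614991072569/5080523431764, -1333816820785/2540261715882, -1697434231657/2540261715882], P' = [18371012095621/5080523431764 5994185609371/2540261715882 -23886156287/2540261715882; 5994185609371/2540261715882 2409176011045/1270130857941 -291731138231/1270130857941; -23886156287/2540261715882 -291731138231/1270130857941 390661618339/1270130857941]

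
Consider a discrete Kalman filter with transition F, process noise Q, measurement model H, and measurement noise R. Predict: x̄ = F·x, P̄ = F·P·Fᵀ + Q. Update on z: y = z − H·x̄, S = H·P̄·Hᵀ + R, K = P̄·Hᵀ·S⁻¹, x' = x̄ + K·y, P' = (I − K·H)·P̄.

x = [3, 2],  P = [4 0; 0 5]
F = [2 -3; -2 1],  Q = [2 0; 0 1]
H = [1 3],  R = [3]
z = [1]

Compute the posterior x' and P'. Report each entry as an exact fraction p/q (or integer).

x' = [-5, 11/6]
P' = [669/13 -228/13; -228/13 491/78]

x̄ = F·x = [0, -4]
P̄ = F·P·Fᵀ + Q = [63 -31; -31 22]
y = z − H·x̄ = [13]
S = H·P̄·Hᵀ + R = [78]
K = P̄·Hᵀ·S⁻¹ = [-5/13; 35/78]
x' = x̄ + K·y = [-5, 11/6]
P' = (I − K·H)·P̄ = [669/13 -228/13; -228/13 491/78]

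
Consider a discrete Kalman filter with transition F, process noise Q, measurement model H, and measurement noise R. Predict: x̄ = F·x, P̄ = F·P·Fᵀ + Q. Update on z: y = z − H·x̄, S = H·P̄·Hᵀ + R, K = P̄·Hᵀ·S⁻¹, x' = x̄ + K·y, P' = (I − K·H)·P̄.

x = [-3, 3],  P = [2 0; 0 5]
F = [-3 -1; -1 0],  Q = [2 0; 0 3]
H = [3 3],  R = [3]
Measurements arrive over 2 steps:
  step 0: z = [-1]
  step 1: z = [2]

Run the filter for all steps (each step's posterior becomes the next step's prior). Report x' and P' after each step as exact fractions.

step 0: x̄ = F·x = [6, 3]
step 0: P̄ = F·P·Fᵀ + Q = [25 6; 6 5]
step 0: y = z − H·x̄ = [-28]
step 0: S = H·P̄·Hᵀ + R = [381]
step 0: K = P̄·Hᵀ·S⁻¹ = [31/127; 11/127]
step 0: x' = x̄ + K·y = [-106/127, 73/127]
step 0: P' = (I − K·H)·P̄ = [292/127 -261/127; -261/127 272/127]
step 1: x̄ = F·x = [245/127, 106/127]
step 1: P̄ = F·P·Fᵀ + Q = [1588/127 615/127; 615/127 673/127]
step 1: y = z − H·x̄ = [-799/127]
step 1: S = H·P̄·Hᵀ + R = [31800/127]
step 1: K = P̄·Hᵀ·S⁻¹ = [2203/10600; 161/1325]
step 1: x' = x̄ + K·y = [6589/10600, 93/1325]
step 1: P' = (I − K·H)·P̄ = [17899/10600 -1962/1325; -1962/1325 2123/1325]

step 0: x' = [-106/127, 73/127], P' = [292/127 -261/127; -261/127 272/127]
step 1: x' = [6589/10600, 93/1325], P' = [17899/10600 -1962/1325; -1962/1325 2123/1325]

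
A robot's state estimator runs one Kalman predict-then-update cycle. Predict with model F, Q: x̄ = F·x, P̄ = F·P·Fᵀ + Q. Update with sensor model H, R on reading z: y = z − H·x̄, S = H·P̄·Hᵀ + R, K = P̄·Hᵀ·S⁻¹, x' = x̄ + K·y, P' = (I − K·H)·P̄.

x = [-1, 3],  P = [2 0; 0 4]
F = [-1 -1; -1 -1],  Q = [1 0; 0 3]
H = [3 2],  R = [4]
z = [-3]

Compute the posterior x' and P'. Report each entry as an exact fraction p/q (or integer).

x' = [-17/25, -14/25]
P' = [136/175 -138/175; -138/175 279/175]

x̄ = F·x = [-2, -2]
P̄ = F·P·Fᵀ + Q = [7 6; 6 9]
y = z − H·x̄ = [7]
S = H·P̄·Hᵀ + R = [175]
K = P̄·Hᵀ·S⁻¹ = [33/175; 36/175]
x' = x̄ + K·y = [-17/25, -14/25]
P' = (I − K·H)·P̄ = [136/175 -138/175; -138/175 279/175]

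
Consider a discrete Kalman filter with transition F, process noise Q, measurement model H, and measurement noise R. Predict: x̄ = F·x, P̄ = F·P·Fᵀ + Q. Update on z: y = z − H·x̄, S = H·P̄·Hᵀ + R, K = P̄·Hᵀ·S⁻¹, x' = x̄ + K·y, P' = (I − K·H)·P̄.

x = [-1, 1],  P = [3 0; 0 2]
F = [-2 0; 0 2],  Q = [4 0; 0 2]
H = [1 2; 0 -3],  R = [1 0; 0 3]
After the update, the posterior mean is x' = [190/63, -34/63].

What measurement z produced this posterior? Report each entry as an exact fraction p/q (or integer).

z = [2, 2]

x̄ = F·x = [2, 2]
P̄ = F·P·Fᵀ + Q = [16 0; 0 10]
S = H·P̄·Hᵀ + R = [57 -60; -60 93]
K = P̄·Hᵀ·S⁻¹ = [496/567 320/567; 20/567 -170/567]
x' − x̄ = [64/63, -160/63] = K·y
y = (KᵀK)⁻¹·Kᵀ·(x' − x̄) = [-4, 8]
z = y + H·x̄ = [-4, 8] + [6, -6] = [2, 2]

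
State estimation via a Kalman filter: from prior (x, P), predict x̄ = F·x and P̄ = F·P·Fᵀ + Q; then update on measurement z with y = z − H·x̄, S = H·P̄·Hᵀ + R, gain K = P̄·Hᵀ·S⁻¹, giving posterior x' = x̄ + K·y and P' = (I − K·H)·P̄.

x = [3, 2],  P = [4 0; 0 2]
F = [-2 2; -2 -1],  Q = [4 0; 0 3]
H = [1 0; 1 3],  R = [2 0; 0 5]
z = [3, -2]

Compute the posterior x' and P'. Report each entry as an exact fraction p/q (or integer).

x̄ = F·x = [-2, -8]
P̄ = F·P·Fᵀ + Q = [28 12; 12 21]
y = z − H·x̄ = [5, 24]
S = H·P̄·Hᵀ + R = [30 64; 64 294]
K = P̄·Hᵀ·S⁻¹ = [1034/1181 32/1181; -318/1181 741/2362]
x' = x̄ + K·y = [3576/1181, -2146/1181]
P' = (I − K·H)·P̄ = [2068/1181 -636/1181; -636/1181 1659/2362]

x' = [3576/1181, -2146/1181]
P' = [2068/1181 -636/1181; -636/1181 1659/2362]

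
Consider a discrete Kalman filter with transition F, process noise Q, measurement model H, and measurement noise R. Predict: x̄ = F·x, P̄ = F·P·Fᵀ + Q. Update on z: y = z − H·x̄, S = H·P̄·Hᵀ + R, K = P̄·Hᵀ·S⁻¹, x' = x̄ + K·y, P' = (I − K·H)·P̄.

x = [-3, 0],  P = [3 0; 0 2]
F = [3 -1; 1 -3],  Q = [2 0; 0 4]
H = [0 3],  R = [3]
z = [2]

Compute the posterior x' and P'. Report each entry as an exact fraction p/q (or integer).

x' = [-519/76, 47/76]
P' = [1681/76 15/76; 15/76 25/76]

x̄ = F·x = [-9, -3]
P̄ = F·P·Fᵀ + Q = [31 15; 15 25]
y = z − H·x̄ = [11]
S = H·P̄·Hᵀ + R = [228]
K = P̄·Hᵀ·S⁻¹ = [15/76; 25/76]
x' = x̄ + K·y = [-519/76, 47/76]
P' = (I − K·H)·P̄ = [1681/76 15/76; 15/76 25/76]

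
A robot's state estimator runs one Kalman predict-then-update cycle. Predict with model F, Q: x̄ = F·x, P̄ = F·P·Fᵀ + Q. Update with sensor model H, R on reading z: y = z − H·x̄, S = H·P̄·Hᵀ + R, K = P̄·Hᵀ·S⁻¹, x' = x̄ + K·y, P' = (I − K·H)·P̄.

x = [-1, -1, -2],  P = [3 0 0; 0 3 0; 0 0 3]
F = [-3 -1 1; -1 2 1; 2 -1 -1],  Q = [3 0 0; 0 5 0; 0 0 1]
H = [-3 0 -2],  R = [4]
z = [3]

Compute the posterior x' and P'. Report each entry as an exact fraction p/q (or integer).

x' = [-104/47, -108/47, 91/47]
P' = [396/47 498/47 -558/47; 498/47 1045/47 -753/47; -558/47 -753/47 829/47]

x̄ = F·x = [2, -3, 1]
P̄ = F·P·Fᵀ + Q = [36 6 -18; 6 23 -15; -18 -15 19]
y = z − H·x̄ = [11]
S = H·P̄·Hᵀ + R = [188]
K = P̄·Hᵀ·S⁻¹ = [-18/47; 3/47; 4/47]
x' = x̄ + K·y = [-104/47, -108/47, 91/47]
P' = (I − K·H)·P̄ = [396/47 498/47 -558/47; 498/47 1045/47 -753/47; -558/47 -753/47 829/47]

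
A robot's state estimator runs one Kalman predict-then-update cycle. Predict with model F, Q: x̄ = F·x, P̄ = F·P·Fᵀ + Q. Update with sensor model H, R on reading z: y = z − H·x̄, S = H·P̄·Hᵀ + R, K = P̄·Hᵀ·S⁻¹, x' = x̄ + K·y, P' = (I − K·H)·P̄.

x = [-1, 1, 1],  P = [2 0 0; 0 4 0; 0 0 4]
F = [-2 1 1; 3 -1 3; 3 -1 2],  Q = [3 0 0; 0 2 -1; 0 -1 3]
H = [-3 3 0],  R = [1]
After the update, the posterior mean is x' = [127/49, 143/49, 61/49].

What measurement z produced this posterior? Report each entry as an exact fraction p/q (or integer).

z = [1]

x̄ = F·x = [4, -1, -2]
P̄ = F·P·Fᵀ + Q = [19 -4 -8; -4 60 45; -8 45 41]
S = H·P̄·Hᵀ + R = [784]
K = P̄·Hᵀ·S⁻¹ = [-69/784; 12/49; 159/784]
x' − x̄ = [-69/49, 192/49, 159/49] = K·y
y = (KᵀK)⁻¹·Kᵀ·(x' − x̄) = [16]
z = y + H·x̄ = [16] + [-15] = [1]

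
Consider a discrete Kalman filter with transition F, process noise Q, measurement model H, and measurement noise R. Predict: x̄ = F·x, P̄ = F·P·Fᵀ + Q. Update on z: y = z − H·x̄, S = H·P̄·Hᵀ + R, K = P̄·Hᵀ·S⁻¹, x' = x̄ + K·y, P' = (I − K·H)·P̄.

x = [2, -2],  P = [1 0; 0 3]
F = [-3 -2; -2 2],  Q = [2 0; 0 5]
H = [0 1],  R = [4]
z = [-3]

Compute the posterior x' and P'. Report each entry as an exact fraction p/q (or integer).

x̄ = F·x = [-2, -8]
P̄ = F·P·Fᵀ + Q = [23 -6; -6 21]
y = z − H·x̄ = [5]
S = H·P̄·Hᵀ + R = [25]
K = P̄·Hᵀ·S⁻¹ = [-6/25; 21/25]
x' = x̄ + K·y = [-16/5, -19/5]
P' = (I − K·H)·P̄ = [539/25 -24/25; -24/25 84/25]

x' = [-16/5, -19/5]
P' = [539/25 -24/25; -24/25 84/25]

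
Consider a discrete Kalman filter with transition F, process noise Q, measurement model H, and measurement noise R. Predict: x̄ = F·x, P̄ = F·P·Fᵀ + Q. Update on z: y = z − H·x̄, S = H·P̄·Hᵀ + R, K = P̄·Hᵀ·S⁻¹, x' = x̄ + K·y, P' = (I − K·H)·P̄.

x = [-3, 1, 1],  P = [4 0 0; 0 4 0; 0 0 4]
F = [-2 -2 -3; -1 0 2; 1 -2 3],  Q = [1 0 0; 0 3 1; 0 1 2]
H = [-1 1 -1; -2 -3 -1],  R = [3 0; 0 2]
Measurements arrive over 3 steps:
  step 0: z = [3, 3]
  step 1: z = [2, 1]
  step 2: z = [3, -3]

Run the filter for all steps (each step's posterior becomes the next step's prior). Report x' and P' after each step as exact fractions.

step 0: x̄ = F·x = [1, 5, -2]
step 0: P̄ = F·P·Fᵀ + Q = [69 -16 -28; -16 23 21; -28 21 58]
step 0: y = z − H·x̄ = [-3, 18]
step 0: S = H·P̄·Hᵀ + R = [87 69; 69 365]
step 0: K = P̄·Hᵀ·S⁻¹ = [-5509/8998 -487/8998; 1762/4499 -1048/4499; 200/4499 -839/4499]
step 0: x' = x̄ + K·y = [16759/8998, -1655/4499, -24700/4499]
step 0: P' = (I − K·H)·P̄ = [276655/8998 -36526/4499 -166590/4499; -36526/4499 10977/4499 42217/4499; -166590/4499 42217/4499 208207/4499]
step 1: x̄ = F·x = [60651/4499, -115559/8998, -124821/8998]
step 1: P̄ = F·P·Fᵀ + Q = [690896/4499 -1047917/4499 -680352/4499; -1047917/4499 3302025/8998 2080167/8998; -680352/4499 2080167/8998 1410113/8998]
step 1: y = z − H·x̄ = [65018/4499, -109948/4499]
step 1: S = H·P̄·Hᵀ + R = [1715425/4499 -3874995/4499; -3874995/4499 9280840/4499]
step 1: K = P̄·Hᵀ·S⁻¹ = [-15979741/40231105 3915104/40231105; 2609617/8046221 -11446259/40231105; -1126955/8046221 -13036366/40231105]
step 1: x' = x̄ + K·y = [43148615/8046221, -96767929/80462210, -641868331/80462210]
step 1: P' = (I − K·H)·P̄ = [58665273/8046221 -87273949/40231105 -332661091/40231105; -87273949/40231105 74655361/80462210 170914749/80462210; -332661091/40231105 170914749/80462210 870045581/80462210]
step 2: x̄ = F·x = [1256168551/80462210, -857611406/40231105, -260116597/16092442]
step 2: P̄ = F·P·Fᵀ + Q = [3226832423/80462210 -2207200318/40231105 -3066290403/80462210; -2207200318/40231105 3484755206/40231105 2173325178/40231105; -3066290403/80462210 2173325178/40231105 706378067/16092442]
step 2: y = z − H·x̄ = [956097504/40231105, -4175300949/80462210]
step 2: S = H·P̄·Hᵀ + R = [3986269777/40231105 -7921473594/40231105; -7921473594/40231105 40167671047/80462210]
step 2: K = P̄·Hᵀ·S⁻¹ = [-1716298722286/4302601843307 378774049021/4302601843307; 1393703742942/4302601843307 -1209823676152/4302601843307; -590084312374/4302601843307 -1350953517353/4302601843307]
step 2: x' = x̄ + K·y = [6728619903814/4302601843307, 4181968783250/4302601843307, -13467309958259/4302601843307]
step 2: P' = (I − K·H)·P̄ = [28568382857588/4302601843307 -8618706780622/4302601843307 -32038193471352/4302601843307; -8618706780622/4302601843307 3804866340438/4302601843307 8242461892234/4302601843307; -32038193471352/4302601843307 8242461892234/4302601843307 42050908300708/4302601843307]

step 0: x' = [16759/8998, -1655/4499, -24700/4499], P' = [276655/8998 -36526/4499 -166590/4499; -36526/4499 10977/4499 42217/4499; -166590/4499 42217/4499 208207/4499]
step 1: x' = [43148615/8046221, -96767929/80462210, -641868331/80462210], P' = [58665273/8046221 -87273949/40231105 -332661091/40231105; -87273949/40231105 74655361/80462210 170914749/80462210; -332661091/40231105 170914749/80462210 870045581/80462210]
step 2: x' = [6728619903814/4302601843307, 4181968783250/4302601843307, -13467309958259/4302601843307], P' = [28568382857588/4302601843307 -8618706780622/4302601843307 -32038193471352/4302601843307; -8618706780622/4302601843307 3804866340438/4302601843307 8242461892234/4302601843307; -32038193471352/4302601843307 8242461892234/4302601843307 42050908300708/4302601843307]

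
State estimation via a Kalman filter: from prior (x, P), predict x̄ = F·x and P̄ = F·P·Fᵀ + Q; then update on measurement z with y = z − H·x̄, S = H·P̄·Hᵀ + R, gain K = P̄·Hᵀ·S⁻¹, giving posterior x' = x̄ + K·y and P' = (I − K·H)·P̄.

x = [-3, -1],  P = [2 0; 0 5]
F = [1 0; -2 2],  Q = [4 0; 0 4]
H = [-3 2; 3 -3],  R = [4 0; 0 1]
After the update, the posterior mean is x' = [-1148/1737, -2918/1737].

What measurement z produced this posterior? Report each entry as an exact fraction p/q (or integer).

x̄ = F·x = [-3, 4]
P̄ = F·P·Fᵀ + Q = [6 -4; -4 32]
S = H·P̄·Hᵀ + R = [234 -306; -306 415]
K = P̄·Hᵀ·S⁻¹ = [-805/1737 -52/193; -754/1737 -112/193]
x' − x̄ = [4063/1737, -9866/1737] = K·y
y = (KᵀK)⁻¹·Kᵀ·(x' − x̄) = [-19, 24]
z = y + H·x̄ = [-19, 24] + [17, -21] = [-2, 3]

z = [-2, 3]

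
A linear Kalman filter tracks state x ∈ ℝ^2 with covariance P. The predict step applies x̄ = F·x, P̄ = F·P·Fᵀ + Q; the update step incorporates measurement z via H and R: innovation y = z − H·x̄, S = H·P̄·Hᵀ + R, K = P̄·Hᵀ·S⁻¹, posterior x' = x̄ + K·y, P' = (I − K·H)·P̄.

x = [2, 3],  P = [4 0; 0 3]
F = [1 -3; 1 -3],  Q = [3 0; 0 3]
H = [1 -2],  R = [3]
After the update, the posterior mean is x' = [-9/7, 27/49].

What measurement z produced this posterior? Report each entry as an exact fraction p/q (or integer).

x̄ = F·x = [-7, -7]
P̄ = F·P·Fᵀ + Q = [34 31; 31 34]
S = H·P̄·Hᵀ + R = [49]
K = P̄·Hᵀ·S⁻¹ = [-4/7; -37/49]
x' − x̄ = [40/7, 370/49] = K·y
y = (KᵀK)⁻¹·Kᵀ·(x' − x̄) = [-10]
z = y + H·x̄ = [-10] + [7] = [-3]

z = [-3]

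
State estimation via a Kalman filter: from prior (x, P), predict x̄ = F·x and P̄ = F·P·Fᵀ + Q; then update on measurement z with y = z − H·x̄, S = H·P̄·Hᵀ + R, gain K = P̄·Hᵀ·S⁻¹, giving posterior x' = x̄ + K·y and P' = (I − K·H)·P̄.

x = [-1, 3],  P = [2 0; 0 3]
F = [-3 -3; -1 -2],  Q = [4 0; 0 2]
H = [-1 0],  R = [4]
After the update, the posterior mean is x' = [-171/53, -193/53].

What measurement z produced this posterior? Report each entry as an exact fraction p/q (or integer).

z = [3]

x̄ = F·x = [-6, -5]
P̄ = F·P·Fᵀ + Q = [49 24; 24 16]
S = H·P̄·Hᵀ + R = [53]
K = P̄·Hᵀ·S⁻¹ = [-49/53; -24/53]
x' − x̄ = [147/53, 72/53] = K·y
y = (KᵀK)⁻¹·Kᵀ·(x' − x̄) = [-3]
z = y + H·x̄ = [-3] + [6] = [3]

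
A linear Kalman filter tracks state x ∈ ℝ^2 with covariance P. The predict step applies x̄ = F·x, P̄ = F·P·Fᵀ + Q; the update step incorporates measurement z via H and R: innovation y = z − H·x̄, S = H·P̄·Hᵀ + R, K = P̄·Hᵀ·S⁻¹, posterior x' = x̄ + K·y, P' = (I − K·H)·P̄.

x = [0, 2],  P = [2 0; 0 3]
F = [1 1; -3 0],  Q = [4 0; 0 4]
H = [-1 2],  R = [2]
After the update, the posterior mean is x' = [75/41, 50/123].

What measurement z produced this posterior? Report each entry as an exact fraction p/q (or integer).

z = [-1]

x̄ = F·x = [2, 0]
P̄ = F·P·Fᵀ + Q = [9 -6; -6 22]
S = H·P̄·Hᵀ + R = [123]
K = P̄·Hᵀ·S⁻¹ = [-7/41; 50/123]
x' − x̄ = [-7/41, 50/123] = K·y
y = (KᵀK)⁻¹·Kᵀ·(x' − x̄) = [1]
z = y + H·x̄ = [1] + [-2] = [-1]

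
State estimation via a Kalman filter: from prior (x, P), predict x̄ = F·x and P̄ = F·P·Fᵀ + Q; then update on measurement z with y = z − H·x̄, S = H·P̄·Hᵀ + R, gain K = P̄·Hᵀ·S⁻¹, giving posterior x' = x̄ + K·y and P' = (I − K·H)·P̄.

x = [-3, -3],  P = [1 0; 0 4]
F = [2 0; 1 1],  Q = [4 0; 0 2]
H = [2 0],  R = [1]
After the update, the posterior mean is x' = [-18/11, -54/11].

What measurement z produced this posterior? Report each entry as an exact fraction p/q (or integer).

z = [-3]

x̄ = F·x = [-6, -6]
P̄ = F·P·Fᵀ + Q = [8 2; 2 7]
S = H·P̄·Hᵀ + R = [33]
K = P̄·Hᵀ·S⁻¹ = [16/33; 4/33]
x' − x̄ = [48/11, 12/11] = K·y
y = (KᵀK)⁻¹·Kᵀ·(x' − x̄) = [9]
z = y + H·x̄ = [9] + [-12] = [-3]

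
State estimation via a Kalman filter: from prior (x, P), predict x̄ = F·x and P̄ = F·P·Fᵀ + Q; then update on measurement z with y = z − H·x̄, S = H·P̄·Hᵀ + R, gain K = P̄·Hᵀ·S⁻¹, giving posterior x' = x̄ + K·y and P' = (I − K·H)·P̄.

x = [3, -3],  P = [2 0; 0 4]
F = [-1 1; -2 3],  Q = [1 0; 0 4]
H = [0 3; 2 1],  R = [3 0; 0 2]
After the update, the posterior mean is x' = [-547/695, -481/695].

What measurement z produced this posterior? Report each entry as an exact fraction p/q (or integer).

x̄ = F·x = [-6, -15]
P̄ = F·P·Fᵀ + Q = [7 16; 16 48]
S = H·P̄·Hᵀ + R = [435 240; 240 142]
K = P̄·Hᵀ·S⁻¹ = [-64/695 51/139; 208/695 8/139]
x' − x̄ = [3623/695, 9944/695] = K·y
y = (KᵀK)⁻¹·Kᵀ·(x' − x̄) = [43, 25]
z = y + H·x̄ = [43, 25] + [-45, -27] = [-2, -2]

z = [-2, -2]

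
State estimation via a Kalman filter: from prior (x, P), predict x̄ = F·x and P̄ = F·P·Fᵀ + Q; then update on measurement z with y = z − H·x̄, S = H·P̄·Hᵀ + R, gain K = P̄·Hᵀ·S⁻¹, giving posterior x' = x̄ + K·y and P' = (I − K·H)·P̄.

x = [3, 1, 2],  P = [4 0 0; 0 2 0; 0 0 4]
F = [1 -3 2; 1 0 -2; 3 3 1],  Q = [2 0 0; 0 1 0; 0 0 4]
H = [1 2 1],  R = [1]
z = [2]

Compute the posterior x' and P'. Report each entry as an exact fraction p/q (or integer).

x' = [128/53, -635/159, 406/53]
P' = [2012/53 -840/53 -326/53; -840/53 2183/159 -604/53; -326/53 -604/53 1558/53]

x̄ = F·x = [4, -1, 14]
P̄ = F·P·Fᵀ + Q = [40 -12 2; -12 21 4; 2 4 62]
y = z − H·x̄ = [-14]
S = H·P̄·Hᵀ + R = [159]
K = P̄·Hᵀ·S⁻¹ = [6/53; 34/159; 24/53]
x' = x̄ + K·y = [128/53, -635/159, 406/53]
P' = (I − K·H)·P̄ = [2012/53 -840/53 -326/53; -840/53 2183/159 -604/53; -326/53 -604/53 1558/53]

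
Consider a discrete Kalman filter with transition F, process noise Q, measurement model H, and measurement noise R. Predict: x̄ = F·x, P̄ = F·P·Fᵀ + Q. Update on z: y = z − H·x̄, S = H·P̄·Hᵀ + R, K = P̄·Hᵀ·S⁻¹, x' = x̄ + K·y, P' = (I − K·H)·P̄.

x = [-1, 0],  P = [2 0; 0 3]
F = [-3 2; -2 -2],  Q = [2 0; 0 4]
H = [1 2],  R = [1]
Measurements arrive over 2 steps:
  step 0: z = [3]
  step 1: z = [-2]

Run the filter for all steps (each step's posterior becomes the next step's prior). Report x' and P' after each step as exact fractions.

step 0: x̄ = F·x = [3, 2]
step 0: P̄ = F·P·Fᵀ + Q = [32 0; 0 24]
step 0: y = z − H·x̄ = [-4]
step 0: S = H·P̄·Hᵀ + R = [129]
step 0: K = P̄·Hᵀ·S⁻¹ = [32/129; 16/43]
step 0: x' = x̄ + K·y = [259/129, 22/43]
step 0: P' = (I − K·H)·P̄ = [3104/129 -512/43; -512/43 264/43]
step 1: x̄ = F·x = [-5, -650/129]
step 1: P̄ = F·P·Fᵀ + Q = [386 96; 96 3812/129]
step 1: y = z − H·x̄ = [1687/129]
step 1: S = H·P̄·Hᵀ + R = [114707/129]
step 1: K = P̄·Hᵀ·S⁻¹ = [74562/114707; 20008/114707]
step 1: x' = x̄ + K·y = [401551/114707, -316326/114707]
step 1: P' = (I − K·H)·P̄ = [1180066/114707 -552752/114707; -552752/114707 286380/114707]

step 0: x' = [259/129, 22/43], P' = [3104/129 -512/43; -512/43 264/43]
step 1: x' = [401551/114707, -316326/114707], P' = [1180066/114707 -552752/114707; -552752/114707 286380/114707]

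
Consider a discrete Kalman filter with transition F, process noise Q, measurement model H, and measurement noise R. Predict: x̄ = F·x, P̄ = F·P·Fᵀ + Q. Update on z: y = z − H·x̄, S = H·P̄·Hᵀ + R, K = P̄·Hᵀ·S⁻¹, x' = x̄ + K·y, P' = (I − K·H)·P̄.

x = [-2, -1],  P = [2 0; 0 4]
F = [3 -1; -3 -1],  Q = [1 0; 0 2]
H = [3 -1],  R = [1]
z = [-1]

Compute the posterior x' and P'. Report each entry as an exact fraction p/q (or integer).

x' = [163/316, 413/158]
P' = [379/316 527/158; 527/158 807/79]

x̄ = F·x = [-5, 7]
P̄ = F·P·Fᵀ + Q = [23 -14; -14 24]
y = z − H·x̄ = [21]
S = H·P̄·Hᵀ + R = [316]
K = P̄·Hᵀ·S⁻¹ = [83/316; -33/158]
x' = x̄ + K·y = [163/316, 413/158]
P' = (I − K·H)·P̄ = [379/316 527/158; 527/158 807/79]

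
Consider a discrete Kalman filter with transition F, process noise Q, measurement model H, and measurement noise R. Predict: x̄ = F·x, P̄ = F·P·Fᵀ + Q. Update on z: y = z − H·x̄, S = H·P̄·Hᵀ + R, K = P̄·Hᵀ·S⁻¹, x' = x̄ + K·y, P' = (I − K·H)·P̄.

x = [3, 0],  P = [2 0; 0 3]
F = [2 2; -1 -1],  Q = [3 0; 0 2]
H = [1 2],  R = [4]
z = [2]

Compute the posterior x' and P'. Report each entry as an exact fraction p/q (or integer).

x' = [32/5, -37/15]
P' = [112/5 -54/5; -54/5 89/15]

x̄ = F·x = [6, -3]
P̄ = F·P·Fᵀ + Q = [23 -10; -10 7]
y = z − H·x̄ = [2]
S = H·P̄·Hᵀ + R = [15]
K = P̄·Hᵀ·S⁻¹ = [1/5; 4/15]
x' = x̄ + K·y = [32/5, -37/15]
P' = (I − K·H)·P̄ = [112/5 -54/5; -54/5 89/15]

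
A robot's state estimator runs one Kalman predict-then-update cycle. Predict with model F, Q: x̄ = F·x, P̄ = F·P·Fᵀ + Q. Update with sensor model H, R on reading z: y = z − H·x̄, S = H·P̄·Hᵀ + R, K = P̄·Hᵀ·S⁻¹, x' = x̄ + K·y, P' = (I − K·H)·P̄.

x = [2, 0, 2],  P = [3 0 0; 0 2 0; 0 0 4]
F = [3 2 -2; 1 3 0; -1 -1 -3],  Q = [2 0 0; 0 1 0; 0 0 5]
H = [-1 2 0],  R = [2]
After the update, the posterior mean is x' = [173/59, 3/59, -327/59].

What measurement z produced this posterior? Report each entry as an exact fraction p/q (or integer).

z = [-3]

x̄ = F·x = [2, 2, -8]
P̄ = F·P·Fᵀ + Q = [53 21 11; 21 22 -9; 11 -9 46]
S = H·P̄·Hᵀ + R = [59]
K = P̄·Hᵀ·S⁻¹ = [-11/59; 23/59; -29/59]
x' − x̄ = [55/59, -115/59, 145/59] = K·y
y = (KᵀK)⁻¹·Kᵀ·(x' − x̄) = [-5]
z = y + H·x̄ = [-5] + [2] = [-3]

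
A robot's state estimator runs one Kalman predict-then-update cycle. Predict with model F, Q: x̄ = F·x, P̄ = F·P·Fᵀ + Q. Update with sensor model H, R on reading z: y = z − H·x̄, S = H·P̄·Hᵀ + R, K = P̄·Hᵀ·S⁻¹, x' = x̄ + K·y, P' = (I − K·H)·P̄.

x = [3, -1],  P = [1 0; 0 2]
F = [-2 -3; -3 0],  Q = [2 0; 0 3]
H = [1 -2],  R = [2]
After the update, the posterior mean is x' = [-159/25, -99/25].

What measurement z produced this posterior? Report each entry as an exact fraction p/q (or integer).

z = [1]

x̄ = F·x = [-3, -9]
P̄ = F·P·Fᵀ + Q = [24 6; 6 12]
S = H·P̄·Hᵀ + R = [50]
K = P̄·Hᵀ·S⁻¹ = [6/25; -9/25]
x' − x̄ = [-84/25, 126/25] = K·y
y = (KᵀK)⁻¹·Kᵀ·(x' − x̄) = [-14]
z = y + H·x̄ = [-14] + [15] = [1]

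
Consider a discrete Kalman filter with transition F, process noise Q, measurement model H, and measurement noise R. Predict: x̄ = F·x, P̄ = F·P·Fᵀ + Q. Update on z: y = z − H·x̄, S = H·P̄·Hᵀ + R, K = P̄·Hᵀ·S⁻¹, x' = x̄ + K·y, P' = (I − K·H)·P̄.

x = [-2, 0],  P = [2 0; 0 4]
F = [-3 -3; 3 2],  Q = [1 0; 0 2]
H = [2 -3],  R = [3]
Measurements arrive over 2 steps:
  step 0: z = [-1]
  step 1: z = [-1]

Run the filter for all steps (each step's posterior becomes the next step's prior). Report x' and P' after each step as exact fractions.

step 0: x' = [-1010/1051, -354/1051], P' = [2109/1051 1170/1051; 1170/1051 972/1051]
step 1: x' = [-277475/1061968, 148557/1061968], P' = [1431309/1061968 727437/1061968; 727437/1061968 686717/1061968]

step 0: x̄ = F·x = [6, -6]
step 0: P̄ = F·P·Fᵀ + Q = [55 -42; -42 36]
step 0: y = z − H·x̄ = [-31]
step 0: S = H·P̄·Hᵀ + R = [1051]
step 0: K = P̄·Hᵀ·S⁻¹ = [236/1051; -192/1051]
step 0: x' = x̄ + K·y = [-1010/1051, -354/1051]
step 0: P' = (I − K·H)·P̄ = [2109/1051 1170/1051; 1170/1051 972/1051]
step 1: x̄ = F·x = [4092/1051, -3738/1051]
step 1: P̄ = F·P·Fᵀ + Q = [49840/1051 -42363/1051; -42363/1051 39011/1051]
step 1: y = z − H·x̄ = [-20449/1051]
step 1: S = H·P̄·Hᵀ + R = [1061968/1051]
step 1: K = P̄·Hᵀ·S⁻¹ = [226769/1061968; -201759/1061968]
step 1: x' = x̄ + K·y = [-277475/1061968, 148557/1061968]
step 1: P' = (I − K·H)·P̄ = [1431309/1061968 727437/1061968; 727437/1061968 686717/1061968]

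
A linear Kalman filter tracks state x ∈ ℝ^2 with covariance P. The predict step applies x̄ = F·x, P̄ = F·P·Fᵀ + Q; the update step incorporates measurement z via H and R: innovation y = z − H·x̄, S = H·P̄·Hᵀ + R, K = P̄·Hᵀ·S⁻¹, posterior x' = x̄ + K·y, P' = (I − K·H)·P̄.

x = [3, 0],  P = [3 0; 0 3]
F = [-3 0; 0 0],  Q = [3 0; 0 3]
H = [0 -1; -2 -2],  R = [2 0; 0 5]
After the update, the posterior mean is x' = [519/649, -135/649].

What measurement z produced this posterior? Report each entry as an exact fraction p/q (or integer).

x̄ = F·x = [-9, 0]
P̄ = F·P·Fᵀ + Q = [30 0; 0 3]
S = H·P̄·Hᵀ + R = [5 6; 6 137]
K = P̄·Hᵀ·S⁻¹ = [360/649 -300/649; -375/649 -12/649]
x' − x̄ = [6360/649, -135/649] = K·y
y = (KᵀK)⁻¹·Kᵀ·(x' − x̄) = [1, -20]
z = y + H·x̄ = [1, -20] + [0, 18] = [1, -2]

z = [1, -2]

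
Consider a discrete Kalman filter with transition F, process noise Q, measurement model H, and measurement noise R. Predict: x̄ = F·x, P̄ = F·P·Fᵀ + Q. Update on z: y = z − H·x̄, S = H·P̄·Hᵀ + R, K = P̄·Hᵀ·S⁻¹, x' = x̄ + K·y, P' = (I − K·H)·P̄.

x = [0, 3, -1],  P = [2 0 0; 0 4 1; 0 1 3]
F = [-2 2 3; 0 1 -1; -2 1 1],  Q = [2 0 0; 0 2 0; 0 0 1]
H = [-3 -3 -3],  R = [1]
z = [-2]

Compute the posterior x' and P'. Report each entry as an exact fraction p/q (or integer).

x̄ = F·x = [3, 4, 2]
P̄ = F·P·Fᵀ + Q = [65 0 30; 0 7 1; 30 1 18]
y = z − H·x̄ = [25]
S = H·P̄·Hᵀ + R = [1369]
K = P̄·Hᵀ·S⁻¹ = [-285/1369; -24/1369; -147/1369]
x' = x̄ + K·y = [-3018/1369, 4876/1369, -937/1369]
P' = (I − K·H)·P̄ = [7760/1369 -6840/1369 -825/1369; -6840/1369 9007/1369 -2159/1369; -825/1369 -2159/1369 3033/1369]

x' = [-3018/1369, 4876/1369, -937/1369]
P' = [7760/1369 -6840/1369 -825/1369; -6840/1369 9007/1369 -2159/1369; -825/1369 -2159/1369 3033/1369]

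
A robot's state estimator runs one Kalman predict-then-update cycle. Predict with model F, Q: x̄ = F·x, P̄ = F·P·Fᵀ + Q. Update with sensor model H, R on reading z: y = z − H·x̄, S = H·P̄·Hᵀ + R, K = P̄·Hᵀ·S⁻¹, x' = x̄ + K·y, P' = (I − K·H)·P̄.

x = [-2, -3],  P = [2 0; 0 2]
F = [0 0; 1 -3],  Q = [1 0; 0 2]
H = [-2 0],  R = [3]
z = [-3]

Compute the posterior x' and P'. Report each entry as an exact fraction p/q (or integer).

x' = [6/7, 7]
P' = [3/7 0; 0 22]

x̄ = F·x = [0, 7]
P̄ = F·P·Fᵀ + Q = [1 0; 0 22]
y = z − H·x̄ = [-3]
S = H·P̄·Hᵀ + R = [7]
K = P̄·Hᵀ·S⁻¹ = [-2/7; 0]
x' = x̄ + K·y = [6/7, 7]
P' = (I − K·H)·P̄ = [3/7 0; 0 22]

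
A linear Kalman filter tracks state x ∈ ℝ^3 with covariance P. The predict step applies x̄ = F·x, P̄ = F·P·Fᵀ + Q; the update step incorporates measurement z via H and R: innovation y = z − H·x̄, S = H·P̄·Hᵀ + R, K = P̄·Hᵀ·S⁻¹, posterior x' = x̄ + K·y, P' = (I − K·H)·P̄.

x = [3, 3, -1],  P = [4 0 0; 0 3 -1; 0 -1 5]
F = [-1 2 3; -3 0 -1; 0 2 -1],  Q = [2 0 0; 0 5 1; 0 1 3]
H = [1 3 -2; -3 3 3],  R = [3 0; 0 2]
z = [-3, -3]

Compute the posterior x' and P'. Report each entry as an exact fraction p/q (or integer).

x̄ = F·x = [0, -8, 7]
P̄ = F·P·Fᵀ + Q = [51 -1 -7; -1 46 8; -7 8 24]
y = z − H·x̄ = [35, 0]
S = H·P̄·Hᵀ + R = [490 84; 84 1379]
K = P̄·Hᵀ·S⁻¹ = [7169/47761 -6567/47761; 21857/95522 5049/47761; -1073/13646 4281/47761]
x' = x̄ + K·y = [35845/6823, 117/13646, 57967/13646]
P' = (I − K·H)·P̄ = [828974/47761 168345/47761 656251/47761; 168345/47761 83145/95522 260277/95522; 656251/47761 260277/95522 1057933/95522]

x' = [35845/6823, 117/13646, 57967/13646]
P' = [828974/47761 168345/47761 656251/47761; 168345/47761 83145/95522 260277/95522; 656251/47761 260277/95522 1057933/95522]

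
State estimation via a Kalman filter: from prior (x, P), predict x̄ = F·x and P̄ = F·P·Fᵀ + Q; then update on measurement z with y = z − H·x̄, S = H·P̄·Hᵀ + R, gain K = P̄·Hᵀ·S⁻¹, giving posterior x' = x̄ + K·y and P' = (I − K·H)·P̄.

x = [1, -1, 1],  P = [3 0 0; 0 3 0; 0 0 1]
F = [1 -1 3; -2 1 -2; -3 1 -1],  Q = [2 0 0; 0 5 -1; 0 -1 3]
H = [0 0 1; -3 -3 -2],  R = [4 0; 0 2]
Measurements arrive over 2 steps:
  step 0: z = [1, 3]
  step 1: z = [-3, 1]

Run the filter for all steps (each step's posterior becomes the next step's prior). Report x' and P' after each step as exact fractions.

step 0: x' = [176/91, -11747/4277, -935/4277], P' = [908/91 -750/91 -228/91; -750/91 33762/4277 2972/4277; -228/91 2972/4277 11972/4277]
step 1: x' = [160512223/45506570, -48828379/22753285, -59600132/22753285], P' = [396594883/22753285 -337154648/22753285 -84576794/22753285; -337154648/22753285 312137998/22753285 39304264/22753285; -84576794/22753285 39304264/22753285 69590912/22753285]

step 0: x̄ = F·x = [5, -5, -5]
step 0: P̄ = F·P·Fᵀ + Q = [17 -15 -15; -15 24 22; -15 22 34]
step 0: y = z − H·x̄ = [6, -7]
step 0: S = H·P̄·Hᵀ + R = [38 -89; -89 321]
step 0: K = P̄·Hᵀ·S⁻¹ = [-57/91 -9/91; 743/4277 -740/4277; 2993/4277 -356/4277]
step 0: x' = x̄ + K·y = [176/91, -11747/4277, -935/4277]
step 0: P' = (I − K·H)·P̄ = [908/91 -750/91 -228/91; -750/91 33762/4277 2972/4277; -228/91 2972/4277 11972/4277]
step 1: x̄ = F·x = [17214/4277, -26421/4277, -35628/4277]
step 1: P̄ = F·P·Fᵀ + Q = [181112/4277 -196108/4277 -219658/4277; -196108/4277 317123/4277 391091/4277; -219658/4277 391091/4277 583909/4277]
step 1: y = z − H·x̄ = [22797/4277, -94600/4277]
step 1: S = H·P̄·Hᵀ + R = [601017/4277 -1682117/4277; -1682117/4277 5355557/4277]
step 1: K = P̄·Hᵀ·S⁻¹ = [-42288397/45506570 -9167117/45506570; 9826066/22753285 -1779289/22753285; 17397728/22753285 -1682117/22753285]
step 1: x' = x̄ + K·y = [160512223/45506570, -48828379/22753285, -59600132/22753285]
step 1: P' = (I − K·H)·P̄ = [396594883/22753285 -337154648/22753285 -84576794/22753285; -337154648/22753285 312137998/22753285 39304264/22753285; -84576794/22753285 39304264/22753285 69590912/22753285]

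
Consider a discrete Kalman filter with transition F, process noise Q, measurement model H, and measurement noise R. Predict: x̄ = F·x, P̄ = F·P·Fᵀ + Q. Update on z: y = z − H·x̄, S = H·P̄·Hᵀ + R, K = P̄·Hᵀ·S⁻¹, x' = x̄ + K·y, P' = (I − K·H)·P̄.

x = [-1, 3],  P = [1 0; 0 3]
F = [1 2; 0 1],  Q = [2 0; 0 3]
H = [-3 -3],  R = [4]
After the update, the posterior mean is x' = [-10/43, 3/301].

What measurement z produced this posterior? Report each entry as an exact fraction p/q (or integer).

x̄ = F·x = [5, 3]
P̄ = F·P·Fᵀ + Q = [15 6; 6 6]
S = H·P̄·Hᵀ + R = [301]
K = P̄·Hᵀ·S⁻¹ = [-9/43; -36/301]
x' − x̄ = [-225/43, -900/301] = K·y
y = (KᵀK)⁻¹·Kᵀ·(x' − x̄) = [25]
z = y + H·x̄ = [25] + [-24] = [1]

z = [1]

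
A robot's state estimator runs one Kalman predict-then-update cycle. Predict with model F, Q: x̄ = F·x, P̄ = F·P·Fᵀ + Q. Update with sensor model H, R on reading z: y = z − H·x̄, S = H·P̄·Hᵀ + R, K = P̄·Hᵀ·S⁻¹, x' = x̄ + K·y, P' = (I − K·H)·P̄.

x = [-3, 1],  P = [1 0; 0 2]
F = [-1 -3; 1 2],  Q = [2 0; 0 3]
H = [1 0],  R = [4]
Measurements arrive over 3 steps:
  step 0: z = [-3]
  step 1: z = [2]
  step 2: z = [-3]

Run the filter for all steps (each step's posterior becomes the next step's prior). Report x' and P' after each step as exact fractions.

step 0: x̄ = F·x = [0, -1]
step 0: P̄ = F·P·Fᵀ + Q = [21 -13; -13 12]
step 0: y = z − H·x̄ = [-3]
step 0: S = H·P̄·Hᵀ + R = [25]
step 0: K = P̄·Hᵀ·S⁻¹ = [21/25; -13/25]
step 0: x' = x̄ + K·y = [-63/25, 14/25]
step 0: P' = (I − K·H)·P̄ = [84/25 -52/25; -52/25 131/25]
step 1: x̄ = F·x = [21/25, -7/5]
step 1: P̄ = F·P·Fᵀ + Q = [1001/25 -122/5; -122/5 19]
step 1: y = z − H·x̄ = [29/25]
step 1: S = H·P̄·Hᵀ + R = [1101/25]
step 1: K = P̄·Hᵀ·S⁻¹ = [1001/1101; -610/1101]
step 1: x' = x̄ + K·y = [2086/1101, -2249/1101]
step 1: P' = (I − K·H)·P̄ = [4004/1101 -2440/1101; -2440/1101 6035/1101]
step 2: x̄ = F·x = [4661/1101, -804/367]
step 2: P̄ = F·P·Fᵀ + Q = [45881/1101 -9338/367; -9338/367 7229/367]
step 2: y = z − H·x̄ = [-7964/1101]
step 2: S = H·P̄·Hᵀ + R = [50285/1101]
step 2: K = P̄·Hᵀ·S⁻¹ = [45881/50285; -28014/50285]
step 2: x' = x̄ + K·y = [-118999/50285, 92476/50285]
step 2: P' = (I − K·H)·P̄ = [183524/50285 -112056/50285; -112056/50285 277699/50285]

step 0: x' = [-63/25, 14/25], P' = [84/25 -52/25; -52/25 131/25]
step 1: x' = [2086/1101, -2249/1101], P' = [4004/1101 -2440/1101; -2440/1101 6035/1101]
step 2: x' = [-118999/50285, 92476/50285], P' = [183524/50285 -112056/50285; -112056/50285 277699/50285]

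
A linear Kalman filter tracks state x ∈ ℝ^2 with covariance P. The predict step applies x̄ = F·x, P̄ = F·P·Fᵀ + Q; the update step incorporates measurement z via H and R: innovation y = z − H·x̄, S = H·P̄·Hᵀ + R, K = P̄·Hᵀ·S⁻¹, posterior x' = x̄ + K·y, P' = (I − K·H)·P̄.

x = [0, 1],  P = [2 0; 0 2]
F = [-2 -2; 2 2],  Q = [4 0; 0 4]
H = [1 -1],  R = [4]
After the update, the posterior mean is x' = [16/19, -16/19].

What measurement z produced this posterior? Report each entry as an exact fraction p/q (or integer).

z = [2]

x̄ = F·x = [-2, 2]
P̄ = F·P·Fᵀ + Q = [20 -16; -16 20]
S = H·P̄·Hᵀ + R = [76]
K = P̄·Hᵀ·S⁻¹ = [9/19; -9/19]
x' − x̄ = [54/19, -54/19] = K·y
y = (KᵀK)⁻¹·Kᵀ·(x' − x̄) = [6]
z = y + H·x̄ = [6] + [-4] = [2]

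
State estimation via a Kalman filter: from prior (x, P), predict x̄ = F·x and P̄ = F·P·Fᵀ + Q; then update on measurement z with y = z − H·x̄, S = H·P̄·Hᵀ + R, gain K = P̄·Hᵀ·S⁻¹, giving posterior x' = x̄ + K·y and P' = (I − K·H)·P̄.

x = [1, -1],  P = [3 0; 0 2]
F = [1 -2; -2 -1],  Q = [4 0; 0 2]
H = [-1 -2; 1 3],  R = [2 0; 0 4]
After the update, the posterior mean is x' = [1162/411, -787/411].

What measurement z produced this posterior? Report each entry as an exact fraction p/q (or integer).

x̄ = F·x = [3, -1]
P̄ = F·P·Fᵀ + Q = [15 -2; -2 16]
S = H·P̄·Hᵀ + R = [73 -101; -101 151]
K = P̄·Hᵀ·S⁻¹ = [-376/411 -227/411; 58/411 164/411]
x' − x̄ = [-71/411, -376/411] = K·y
y = (KᵀK)⁻¹·Kᵀ·(x' − x̄) = [2, -3]
z = y + H·x̄ = [2, -3] + [-1, 0] = [1, -3]

z = [1, -3]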